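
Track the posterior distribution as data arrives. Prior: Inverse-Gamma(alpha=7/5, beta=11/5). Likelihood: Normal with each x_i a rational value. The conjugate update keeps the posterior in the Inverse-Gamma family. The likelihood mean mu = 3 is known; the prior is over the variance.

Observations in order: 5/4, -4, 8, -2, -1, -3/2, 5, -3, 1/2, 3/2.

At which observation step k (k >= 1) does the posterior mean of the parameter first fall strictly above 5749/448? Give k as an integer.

obs 1: x=5/4 → posterior Inverse-Gamma(19/10, 597/160)
obs 2: x=-4 → posterior Inverse-Gamma(12/5, 4517/160)
obs 3: x=8 → posterior Inverse-Gamma(29/10, 6517/160)
obs 4: x=-2 → posterior Inverse-Gamma(17/5, 8517/160)
obs 5: x=-1 → posterior Inverse-Gamma(39/10, 9797/160)
obs 6: x=-3/2 → posterior Inverse-Gamma(22/5, 11417/160)
obs 7: x=5 → posterior Inverse-Gamma(49/10, 11737/160)
obs 8: x=-3 → posterior Inverse-Gamma(27/5, 14617/160)
obs 9: x=1/2 → posterior Inverse-Gamma(59/10, 15117/160)
obs 10: x=3/2 → posterior Inverse-Gamma(32/5, 15297/160)

k = 2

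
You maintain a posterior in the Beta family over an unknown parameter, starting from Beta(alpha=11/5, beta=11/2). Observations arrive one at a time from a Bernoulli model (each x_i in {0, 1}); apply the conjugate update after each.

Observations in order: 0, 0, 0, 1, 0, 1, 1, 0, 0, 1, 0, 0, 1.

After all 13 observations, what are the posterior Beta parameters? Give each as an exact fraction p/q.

alpha=36/5, beta=27/2

obs 1: x=0 → posterior Beta(11/5, 13/2)
obs 2: x=0 → posterior Beta(11/5, 15/2)
obs 3: x=0 → posterior Beta(11/5, 17/2)
obs 4: x=1 → posterior Beta(16/5, 17/2)
obs 5: x=0 → posterior Beta(16/5, 19/2)
obs 6: x=1 → posterior Beta(21/5, 19/2)
obs 7: x=1 → posterior Beta(26/5, 19/2)
obs 8: x=0 → posterior Beta(26/5, 21/2)
obs 9: x=0 → posterior Beta(26/5, 23/2)
obs 10: x=1 → posterior Beta(31/5, 23/2)
obs 11: x=0 → posterior Beta(31/5, 25/2)
obs 12: x=0 → posterior Beta(31/5, 27/2)
obs 13: x=1 → posterior Beta(36/5, 27/2)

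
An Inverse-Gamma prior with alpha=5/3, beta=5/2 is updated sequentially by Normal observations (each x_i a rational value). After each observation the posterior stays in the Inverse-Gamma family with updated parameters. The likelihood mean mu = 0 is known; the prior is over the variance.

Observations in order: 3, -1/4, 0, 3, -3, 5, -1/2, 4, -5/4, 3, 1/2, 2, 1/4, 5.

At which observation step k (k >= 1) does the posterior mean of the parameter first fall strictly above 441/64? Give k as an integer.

k = 6

obs 1: x=3 → posterior Inverse-Gamma(13/6, 7)
obs 2: x=-1/4 → posterior Inverse-Gamma(8/3, 225/32)
obs 3: x=0 → posterior Inverse-Gamma(19/6, 225/32)
obs 4: x=3 → posterior Inverse-Gamma(11/3, 369/32)
obs 5: x=-3 → posterior Inverse-Gamma(25/6, 513/32)
obs 6: x=5 → posterior Inverse-Gamma(14/3, 913/32)
obs 7: x=-1/2 → posterior Inverse-Gamma(31/6, 917/32)
obs 8: x=4 → posterior Inverse-Gamma(17/3, 1173/32)
obs 9: x=-5/4 → posterior Inverse-Gamma(37/6, 599/16)
obs 10: x=3 → posterior Inverse-Gamma(20/3, 671/16)
obs 11: x=1/2 → posterior Inverse-Gamma(43/6, 673/16)
obs 12: x=2 → posterior Inverse-Gamma(23/3, 705/16)
obs 13: x=1/4 → posterior Inverse-Gamma(49/6, 1411/32)
obs 14: x=5 → posterior Inverse-Gamma(26/3, 1811/32)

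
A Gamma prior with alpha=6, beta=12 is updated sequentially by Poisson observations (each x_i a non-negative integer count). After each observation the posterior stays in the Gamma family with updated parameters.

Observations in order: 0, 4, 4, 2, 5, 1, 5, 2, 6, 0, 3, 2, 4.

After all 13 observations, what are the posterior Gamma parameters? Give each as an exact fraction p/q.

obs 1: x=0 → posterior Gamma(6, 13)
obs 2: x=4 → posterior Gamma(10, 14)
obs 3: x=4 → posterior Gamma(14, 15)
obs 4: x=2 → posterior Gamma(16, 16)
obs 5: x=5 → posterior Gamma(21, 17)
obs 6: x=1 → posterior Gamma(22, 18)
obs 7: x=5 → posterior Gamma(27, 19)
obs 8: x=2 → posterior Gamma(29, 20)
obs 9: x=6 → posterior Gamma(35, 21)
obs 10: x=0 → posterior Gamma(35, 22)
obs 11: x=3 → posterior Gamma(38, 23)
obs 12: x=2 → posterior Gamma(40, 24)
obs 13: x=4 → posterior Gamma(44, 25)

alpha=44, beta=25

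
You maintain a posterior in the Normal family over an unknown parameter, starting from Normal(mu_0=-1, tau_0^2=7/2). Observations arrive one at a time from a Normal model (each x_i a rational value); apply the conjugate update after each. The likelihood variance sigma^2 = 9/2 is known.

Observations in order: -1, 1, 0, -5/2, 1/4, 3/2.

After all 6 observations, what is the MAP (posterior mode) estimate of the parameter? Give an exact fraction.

obs 1: x=-1 → posterior Normal(-1, 63/32)
obs 2: x=1 → posterior Normal(-9/23, 63/46)
obs 3: x=0 → posterior Normal(-3/10, 21/20)
obs 4: x=-5/2 → posterior Normal(-53/74, 63/74)
obs 5: x=1/4 → posterior Normal(-9/16, 63/88)
obs 6: x=3/2 → posterior Normal(-19/68, 21/34)

-19/68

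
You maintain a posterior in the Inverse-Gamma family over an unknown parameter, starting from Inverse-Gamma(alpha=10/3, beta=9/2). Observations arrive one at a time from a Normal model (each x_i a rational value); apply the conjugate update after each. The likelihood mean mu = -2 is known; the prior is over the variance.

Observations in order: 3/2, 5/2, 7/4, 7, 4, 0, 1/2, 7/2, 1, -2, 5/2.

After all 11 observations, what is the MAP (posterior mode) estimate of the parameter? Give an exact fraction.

obs 1: x=3/2 → posterior Inverse-Gamma(23/6, 85/8)
obs 2: x=5/2 → posterior Inverse-Gamma(13/3, 83/4)
obs 3: x=7/4 → posterior Inverse-Gamma(29/6, 889/32)
obs 4: x=7 → posterior Inverse-Gamma(16/3, 2185/32)
obs 5: x=4 → posterior Inverse-Gamma(35/6, 2761/32)
obs 6: x=0 → posterior Inverse-Gamma(19/3, 2825/32)
obs 7: x=1/2 → posterior Inverse-Gamma(41/6, 2925/32)
obs 8: x=7/2 → posterior Inverse-Gamma(22/3, 3409/32)
obs 9: x=1 → posterior Inverse-Gamma(47/6, 3553/32)
obs 10: x=-2 → posterior Inverse-Gamma(25/3, 3553/32)
obs 11: x=5/2 → posterior Inverse-Gamma(53/6, 3877/32)

11631/944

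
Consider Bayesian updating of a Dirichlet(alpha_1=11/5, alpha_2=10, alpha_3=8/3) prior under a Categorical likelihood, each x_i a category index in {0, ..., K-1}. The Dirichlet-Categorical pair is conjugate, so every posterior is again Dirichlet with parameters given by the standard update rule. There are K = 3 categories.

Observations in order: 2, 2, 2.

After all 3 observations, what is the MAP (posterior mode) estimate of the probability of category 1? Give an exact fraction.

135/223

obs 1: x=2 → posterior Dirichlet(11/5, 10, 11/3)
obs 2: x=2 → posterior Dirichlet(11/5, 10, 14/3)
obs 3: x=2 → posterior Dirichlet(11/5, 10, 17/3)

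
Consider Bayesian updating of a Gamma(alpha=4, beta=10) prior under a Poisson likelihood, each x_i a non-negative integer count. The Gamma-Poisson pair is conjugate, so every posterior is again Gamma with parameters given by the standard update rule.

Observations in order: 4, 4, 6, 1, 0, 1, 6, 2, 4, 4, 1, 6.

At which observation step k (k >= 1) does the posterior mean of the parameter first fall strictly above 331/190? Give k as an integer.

obs 1: x=4 → posterior Gamma(8, 11)
obs 2: x=4 → posterior Gamma(12, 12)
obs 3: x=6 → posterior Gamma(18, 13)
obs 4: x=1 → posterior Gamma(19, 14)
obs 5: x=0 → posterior Gamma(19, 15)
obs 6: x=1 → posterior Gamma(20, 16)
obs 7: x=6 → posterior Gamma(26, 17)
obs 8: x=2 → posterior Gamma(28, 18)
obs 9: x=4 → posterior Gamma(32, 19)
obs 10: x=4 → posterior Gamma(36, 20)
obs 11: x=1 → posterior Gamma(37, 21)
obs 12: x=6 → posterior Gamma(43, 22)

k = 10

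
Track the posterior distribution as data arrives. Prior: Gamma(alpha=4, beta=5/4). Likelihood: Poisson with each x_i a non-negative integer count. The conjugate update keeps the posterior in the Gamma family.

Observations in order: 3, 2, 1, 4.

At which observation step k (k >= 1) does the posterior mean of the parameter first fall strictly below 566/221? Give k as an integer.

obs 1: x=3 → posterior Gamma(7, 9/4)
obs 2: x=2 → posterior Gamma(9, 13/4)
obs 3: x=1 → posterior Gamma(10, 17/4)
obs 4: x=4 → posterior Gamma(14, 21/4)

k = 3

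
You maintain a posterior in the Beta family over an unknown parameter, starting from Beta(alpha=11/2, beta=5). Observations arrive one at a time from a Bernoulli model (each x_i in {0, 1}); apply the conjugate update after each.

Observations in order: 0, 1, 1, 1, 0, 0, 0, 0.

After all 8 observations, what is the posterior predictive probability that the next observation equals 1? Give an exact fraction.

17/37

obs 1: x=0 → posterior Beta(11/2, 6)
obs 2: x=1 → posterior Beta(13/2, 6)
obs 3: x=1 → posterior Beta(15/2, 6)
obs 4: x=1 → posterior Beta(17/2, 6)
obs 5: x=0 → posterior Beta(17/2, 7)
obs 6: x=0 → posterior Beta(17/2, 8)
obs 7: x=0 → posterior Beta(17/2, 9)
obs 8: x=0 → posterior Beta(17/2, 10)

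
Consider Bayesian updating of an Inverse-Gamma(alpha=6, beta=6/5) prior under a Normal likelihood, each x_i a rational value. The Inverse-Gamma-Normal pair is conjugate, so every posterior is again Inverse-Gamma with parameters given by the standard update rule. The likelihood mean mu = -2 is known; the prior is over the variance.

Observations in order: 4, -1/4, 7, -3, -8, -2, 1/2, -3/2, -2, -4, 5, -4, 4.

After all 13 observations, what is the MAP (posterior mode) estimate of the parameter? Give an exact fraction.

obs 1: x=4 → posterior Inverse-Gamma(13/2, 96/5)
obs 2: x=-1/4 → posterior Inverse-Gamma(7, 3317/160)
obs 3: x=7 → posterior Inverse-Gamma(15/2, 9797/160)
obs 4: x=-3 → posterior Inverse-Gamma(8, 9877/160)
obs 5: x=-8 → posterior Inverse-Gamma(17/2, 12757/160)
obs 6: x=-2 → posterior Inverse-Gamma(9, 12757/160)
obs 7: x=1/2 → posterior Inverse-Gamma(19/2, 13257/160)
obs 8: x=-3/2 → posterior Inverse-Gamma(10, 13277/160)
obs 9: x=-2 → posterior Inverse-Gamma(21/2, 13277/160)
obs 10: x=-4 → posterior Inverse-Gamma(11, 13597/160)
obs 11: x=5 → posterior Inverse-Gamma(23/2, 17517/160)
obs 12: x=-4 → posterior Inverse-Gamma(12, 17837/160)
obs 13: x=4 → posterior Inverse-Gamma(25/2, 20717/160)

20717/2160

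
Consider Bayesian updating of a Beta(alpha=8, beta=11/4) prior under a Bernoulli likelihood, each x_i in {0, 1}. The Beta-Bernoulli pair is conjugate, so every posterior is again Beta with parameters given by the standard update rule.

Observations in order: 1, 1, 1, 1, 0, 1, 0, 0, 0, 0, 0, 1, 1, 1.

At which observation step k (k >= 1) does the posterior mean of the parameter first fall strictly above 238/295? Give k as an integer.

obs 1: x=1 → posterior Beta(9, 11/4)
obs 2: x=1 → posterior Beta(10, 11/4)
obs 3: x=1 → posterior Beta(11, 11/4)
obs 4: x=1 → posterior Beta(12, 11/4)
obs 5: x=0 → posterior Beta(12, 15/4)
obs 6: x=1 → posterior Beta(13, 15/4)
obs 7: x=0 → posterior Beta(13, 19/4)
obs 8: x=0 → posterior Beta(13, 23/4)
obs 9: x=0 → posterior Beta(13, 27/4)
obs 10: x=0 → posterior Beta(13, 31/4)
obs 11: x=0 → posterior Beta(13, 35/4)
obs 12: x=1 → posterior Beta(14, 35/4)
obs 13: x=1 → posterior Beta(15, 35/4)
obs 14: x=1 → posterior Beta(16, 35/4)

k = 4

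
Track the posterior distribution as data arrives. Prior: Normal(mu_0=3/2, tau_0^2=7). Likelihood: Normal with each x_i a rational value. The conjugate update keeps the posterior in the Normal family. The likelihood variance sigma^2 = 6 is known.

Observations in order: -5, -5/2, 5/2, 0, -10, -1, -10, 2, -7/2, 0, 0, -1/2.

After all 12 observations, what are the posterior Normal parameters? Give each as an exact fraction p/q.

obs 1: x=-5 → posterior Normal(-2, 42/13)
obs 2: x=-5/2 → posterior Normal(-87/40, 21/10)
obs 3: x=5/2 → posterior Normal(-26/27, 14/9)
obs 4: x=0 → posterior Normal(-13/17, 21/17)
obs 5: x=-10 → posterior Normal(-96/41, 42/41)
obs 6: x=-1 → posterior Normal(-103/48, 7/8)
obs 7: x=-10 → posterior Normal(-173/55, 42/55)
obs 8: x=2 → posterior Normal(-159/62, 21/31)
obs 9: x=-7/2 → posterior Normal(-367/138, 14/23)
obs 10: x=0 → posterior Normal(-367/152, 21/38)
obs 11: x=0 → posterior Normal(-367/166, 42/83)
obs 12: x=-1/2 → posterior Normal(-187/90, 7/15)

mu_0=-187/90, tau_0^2=7/15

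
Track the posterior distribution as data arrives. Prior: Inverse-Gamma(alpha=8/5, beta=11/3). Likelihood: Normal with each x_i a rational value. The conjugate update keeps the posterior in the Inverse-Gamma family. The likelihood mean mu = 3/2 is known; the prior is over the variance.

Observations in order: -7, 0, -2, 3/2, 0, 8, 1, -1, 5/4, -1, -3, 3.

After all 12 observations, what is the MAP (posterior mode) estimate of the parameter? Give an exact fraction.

obs 1: x=-7 → posterior Inverse-Gamma(21/10, 955/24)
obs 2: x=0 → posterior Inverse-Gamma(13/5, 491/12)
obs 3: x=-2 → posterior Inverse-Gamma(31/10, 1129/24)
obs 4: x=3/2 → posterior Inverse-Gamma(18/5, 1129/24)
obs 5: x=0 → posterior Inverse-Gamma(41/10, 289/6)
obs 6: x=8 → posterior Inverse-Gamma(23/5, 1663/24)
obs 7: x=1 → posterior Inverse-Gamma(51/10, 833/12)
obs 8: x=-1 → posterior Inverse-Gamma(28/5, 1741/24)
obs 9: x=5/4 → posterior Inverse-Gamma(61/10, 6967/96)
obs 10: x=-1 → posterior Inverse-Gamma(33/5, 7267/96)
obs 11: x=-3 → posterior Inverse-Gamma(71/10, 8239/96)
obs 12: x=3 → posterior Inverse-Gamma(38/5, 8347/96)

41735/4128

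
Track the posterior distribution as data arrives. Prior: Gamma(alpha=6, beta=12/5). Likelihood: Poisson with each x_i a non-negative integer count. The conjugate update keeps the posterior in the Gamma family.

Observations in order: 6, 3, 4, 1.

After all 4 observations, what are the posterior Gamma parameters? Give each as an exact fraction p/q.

obs 1: x=6 → posterior Gamma(12, 17/5)
obs 2: x=3 → posterior Gamma(15, 22/5)
obs 3: x=4 → posterior Gamma(19, 27/5)
obs 4: x=1 → posterior Gamma(20, 32/5)

alpha=20, beta=32/5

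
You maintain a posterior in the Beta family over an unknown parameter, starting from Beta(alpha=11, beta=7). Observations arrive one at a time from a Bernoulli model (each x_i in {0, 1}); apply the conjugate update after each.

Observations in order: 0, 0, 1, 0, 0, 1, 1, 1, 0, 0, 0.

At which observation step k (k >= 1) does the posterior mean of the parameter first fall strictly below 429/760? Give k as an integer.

k = 2

obs 1: x=0 → posterior Beta(11, 8)
obs 2: x=0 → posterior Beta(11, 9)
obs 3: x=1 → posterior Beta(12, 9)
obs 4: x=0 → posterior Beta(12, 10)
obs 5: x=0 → posterior Beta(12, 11)
obs 6: x=1 → posterior Beta(13, 11)
obs 7: x=1 → posterior Beta(14, 11)
obs 8: x=1 → posterior Beta(15, 11)
obs 9: x=0 → posterior Beta(15, 12)
obs 10: x=0 → posterior Beta(15, 13)
obs 11: x=0 → posterior Beta(15, 14)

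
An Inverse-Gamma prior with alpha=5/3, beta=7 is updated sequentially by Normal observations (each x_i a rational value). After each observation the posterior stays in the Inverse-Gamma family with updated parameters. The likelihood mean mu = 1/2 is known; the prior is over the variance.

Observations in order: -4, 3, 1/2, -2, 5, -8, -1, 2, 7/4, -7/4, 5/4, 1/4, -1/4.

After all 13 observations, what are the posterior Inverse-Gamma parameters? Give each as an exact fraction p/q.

alpha=49/6, beta=2425/32

obs 1: x=-4 → posterior Inverse-Gamma(13/6, 137/8)
obs 2: x=3 → posterior Inverse-Gamma(8/3, 81/4)
obs 3: x=1/2 → posterior Inverse-Gamma(19/6, 81/4)
obs 4: x=-2 → posterior Inverse-Gamma(11/3, 187/8)
obs 5: x=5 → posterior Inverse-Gamma(25/6, 67/2)
obs 6: x=-8 → posterior Inverse-Gamma(14/3, 557/8)
obs 7: x=-1 → posterior Inverse-Gamma(31/6, 283/4)
obs 8: x=2 → posterior Inverse-Gamma(17/3, 575/8)
obs 9: x=7/4 → posterior Inverse-Gamma(37/6, 2325/32)
obs 10: x=-7/4 → posterior Inverse-Gamma(20/3, 1203/16)
obs 11: x=5/4 → posterior Inverse-Gamma(43/6, 2415/32)
obs 12: x=1/4 → posterior Inverse-Gamma(23/3, 151/2)
obs 13: x=-1/4 → posterior Inverse-Gamma(49/6, 2425/32)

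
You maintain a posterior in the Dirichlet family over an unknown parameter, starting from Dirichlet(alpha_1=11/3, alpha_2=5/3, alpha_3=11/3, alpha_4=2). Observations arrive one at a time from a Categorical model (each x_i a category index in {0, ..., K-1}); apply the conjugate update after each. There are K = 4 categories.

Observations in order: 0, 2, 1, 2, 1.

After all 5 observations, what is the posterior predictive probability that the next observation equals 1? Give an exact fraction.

11/48

obs 1: x=0 → posterior Dirichlet(14/3, 5/3, 11/3, 2)
obs 2: x=2 → posterior Dirichlet(14/3, 5/3, 14/3, 2)
obs 3: x=1 → posterior Dirichlet(14/3, 8/3, 14/3, 2)
obs 4: x=2 → posterior Dirichlet(14/3, 8/3, 17/3, 2)
obs 5: x=1 → posterior Dirichlet(14/3, 11/3, 17/3, 2)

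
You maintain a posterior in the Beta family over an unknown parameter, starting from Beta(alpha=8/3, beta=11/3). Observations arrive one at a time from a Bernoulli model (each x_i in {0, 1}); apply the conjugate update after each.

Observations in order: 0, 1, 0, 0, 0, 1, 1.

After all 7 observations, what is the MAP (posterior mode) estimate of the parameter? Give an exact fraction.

7/17

obs 1: x=0 → posterior Beta(8/3, 14/3)
obs 2: x=1 → posterior Beta(11/3, 14/3)
obs 3: x=0 → posterior Beta(11/3, 17/3)
obs 4: x=0 → posterior Beta(11/3, 20/3)
obs 5: x=0 → posterior Beta(11/3, 23/3)
obs 6: x=1 → posterior Beta(14/3, 23/3)
obs 7: x=1 → posterior Beta(17/3, 23/3)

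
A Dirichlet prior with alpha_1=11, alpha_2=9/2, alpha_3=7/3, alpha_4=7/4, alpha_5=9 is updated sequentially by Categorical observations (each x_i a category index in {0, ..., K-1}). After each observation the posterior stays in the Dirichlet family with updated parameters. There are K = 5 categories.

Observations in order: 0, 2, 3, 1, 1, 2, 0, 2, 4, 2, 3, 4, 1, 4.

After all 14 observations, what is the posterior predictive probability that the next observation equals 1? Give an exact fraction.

90/511

obs 1: x=0 → posterior Dirichlet(12, 9/2, 7/3, 7/4, 9)
obs 2: x=2 → posterior Dirichlet(12, 9/2, 10/3, 7/4, 9)
obs 3: x=3 → posterior Dirichlet(12, 9/2, 10/3, 11/4, 9)
obs 4: x=1 → posterior Dirichlet(12, 11/2, 10/3, 11/4, 9)
obs 5: x=1 → posterior Dirichlet(12, 13/2, 10/3, 11/4, 9)
obs 6: x=2 → posterior Dirichlet(12, 13/2, 13/3, 11/4, 9)
obs 7: x=0 → posterior Dirichlet(13, 13/2, 13/3, 11/4, 9)
obs 8: x=2 → posterior Dirichlet(13, 13/2, 16/3, 11/4, 9)
obs 9: x=4 → posterior Dirichlet(13, 13/2, 16/3, 11/4, 10)
obs 10: x=2 → posterior Dirichlet(13, 13/2, 19/3, 11/4, 10)
obs 11: x=3 → posterior Dirichlet(13, 13/2, 19/3, 15/4, 10)
obs 12: x=4 → posterior Dirichlet(13, 13/2, 19/3, 15/4, 11)
obs 13: x=1 → posterior Dirichlet(13, 15/2, 19/3, 15/4, 11)
obs 14: x=4 → posterior Dirichlet(13, 15/2, 19/3, 15/4, 12)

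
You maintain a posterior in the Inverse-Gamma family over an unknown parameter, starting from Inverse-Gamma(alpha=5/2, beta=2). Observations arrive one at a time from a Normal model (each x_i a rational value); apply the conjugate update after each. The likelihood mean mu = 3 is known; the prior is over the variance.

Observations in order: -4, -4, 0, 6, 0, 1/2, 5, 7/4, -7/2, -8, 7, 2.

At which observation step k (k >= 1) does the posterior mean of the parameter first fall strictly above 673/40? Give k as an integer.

k = 2

obs 1: x=-4 → posterior Inverse-Gamma(3, 53/2)
obs 2: x=-4 → posterior Inverse-Gamma(7/2, 51)
obs 3: x=0 → posterior Inverse-Gamma(4, 111/2)
obs 4: x=6 → posterior Inverse-Gamma(9/2, 60)
obs 5: x=0 → posterior Inverse-Gamma(5, 129/2)
obs 6: x=1/2 → posterior Inverse-Gamma(11/2, 541/8)
obs 7: x=5 → posterior Inverse-Gamma(6, 557/8)
obs 8: x=7/4 → posterior Inverse-Gamma(13/2, 2253/32)
obs 9: x=-7/2 → posterior Inverse-Gamma(7, 2929/32)
obs 10: x=-8 → posterior Inverse-Gamma(15/2, 4865/32)
obs 11: x=7 → posterior Inverse-Gamma(8, 5121/32)
obs 12: x=2 → posterior Inverse-Gamma(17/2, 5137/32)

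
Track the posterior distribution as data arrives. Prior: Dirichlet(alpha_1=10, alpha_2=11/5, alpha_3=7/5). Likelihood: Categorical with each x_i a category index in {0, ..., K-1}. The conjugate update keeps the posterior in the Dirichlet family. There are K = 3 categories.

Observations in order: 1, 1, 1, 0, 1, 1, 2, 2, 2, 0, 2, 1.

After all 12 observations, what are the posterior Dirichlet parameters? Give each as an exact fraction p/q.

alpha_1=12, alpha_2=41/5, alpha_3=27/5

obs 1: x=1 → posterior Dirichlet(10, 16/5, 7/5)
obs 2: x=1 → posterior Dirichlet(10, 21/5, 7/5)
obs 3: x=1 → posterior Dirichlet(10, 26/5, 7/5)
obs 4: x=0 → posterior Dirichlet(11, 26/5, 7/5)
obs 5: x=1 → posterior Dirichlet(11, 31/5, 7/5)
obs 6: x=1 → posterior Dirichlet(11, 36/5, 7/5)
obs 7: x=2 → posterior Dirichlet(11, 36/5, 12/5)
obs 8: x=2 → posterior Dirichlet(11, 36/5, 17/5)
obs 9: x=2 → posterior Dirichlet(11, 36/5, 22/5)
obs 10: x=0 → posterior Dirichlet(12, 36/5, 22/5)
obs 11: x=2 → posterior Dirichlet(12, 36/5, 27/5)
obs 12: x=1 → posterior Dirichlet(12, 41/5, 27/5)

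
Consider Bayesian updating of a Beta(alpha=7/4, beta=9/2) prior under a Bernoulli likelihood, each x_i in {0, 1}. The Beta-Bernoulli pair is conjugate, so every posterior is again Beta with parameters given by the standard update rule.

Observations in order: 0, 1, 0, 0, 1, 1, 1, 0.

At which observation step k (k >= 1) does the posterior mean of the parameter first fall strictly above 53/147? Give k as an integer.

obs 1: x=0 → posterior Beta(7/4, 11/2)
obs 2: x=1 → posterior Beta(11/4, 11/2)
obs 3: x=0 → posterior Beta(11/4, 13/2)
obs 4: x=0 → posterior Beta(11/4, 15/2)
obs 5: x=1 → posterior Beta(15/4, 15/2)
obs 6: x=1 → posterior Beta(19/4, 15/2)
obs 7: x=1 → posterior Beta(23/4, 15/2)
obs 8: x=0 → posterior Beta(23/4, 17/2)

k = 6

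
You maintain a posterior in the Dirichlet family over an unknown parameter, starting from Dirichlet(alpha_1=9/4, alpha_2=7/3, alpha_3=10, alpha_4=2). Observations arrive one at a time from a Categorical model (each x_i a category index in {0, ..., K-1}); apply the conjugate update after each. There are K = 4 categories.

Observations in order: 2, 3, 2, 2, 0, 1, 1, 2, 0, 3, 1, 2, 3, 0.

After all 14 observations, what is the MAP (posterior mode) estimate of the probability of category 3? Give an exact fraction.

obs 1: x=2 → posterior Dirichlet(9/4, 7/3, 11, 2)
obs 2: x=3 → posterior Dirichlet(9/4, 7/3, 11, 3)
obs 3: x=2 → posterior Dirichlet(9/4, 7/3, 12, 3)
obs 4: x=2 → posterior Dirichlet(9/4, 7/3, 13, 3)
obs 5: x=0 → posterior Dirichlet(13/4, 7/3, 13, 3)
obs 6: x=1 → posterior Dirichlet(13/4, 10/3, 13, 3)
obs 7: x=1 → posterior Dirichlet(13/4, 13/3, 13, 3)
obs 8: x=2 → posterior Dirichlet(13/4, 13/3, 14, 3)
obs 9: x=0 → posterior Dirichlet(17/4, 13/3, 14, 3)
obs 10: x=3 → posterior Dirichlet(17/4, 13/3, 14, 4)
obs 11: x=1 → posterior Dirichlet(17/4, 16/3, 14, 4)
obs 12: x=2 → posterior Dirichlet(17/4, 16/3, 15, 4)
obs 13: x=3 → posterior Dirichlet(17/4, 16/3, 15, 5)
obs 14: x=0 → posterior Dirichlet(21/4, 16/3, 15, 5)

48/319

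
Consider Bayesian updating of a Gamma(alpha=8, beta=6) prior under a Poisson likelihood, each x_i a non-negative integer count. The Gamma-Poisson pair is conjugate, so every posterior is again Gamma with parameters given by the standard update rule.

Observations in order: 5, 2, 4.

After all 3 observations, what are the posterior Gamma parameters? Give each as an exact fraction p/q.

obs 1: x=5 → posterior Gamma(13, 7)
obs 2: x=2 → posterior Gamma(15, 8)
obs 3: x=4 → posterior Gamma(19, 9)

alpha=19, beta=9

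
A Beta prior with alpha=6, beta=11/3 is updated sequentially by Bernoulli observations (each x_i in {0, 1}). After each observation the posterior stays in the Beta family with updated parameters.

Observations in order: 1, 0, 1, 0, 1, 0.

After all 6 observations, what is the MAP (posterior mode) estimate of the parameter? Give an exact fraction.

24/41

obs 1: x=1 → posterior Beta(7, 11/3)
obs 2: x=0 → posterior Beta(7, 14/3)
obs 3: x=1 → posterior Beta(8, 14/3)
obs 4: x=0 → posterior Beta(8, 17/3)
obs 5: x=1 → posterior Beta(9, 17/3)
obs 6: x=0 → posterior Beta(9, 20/3)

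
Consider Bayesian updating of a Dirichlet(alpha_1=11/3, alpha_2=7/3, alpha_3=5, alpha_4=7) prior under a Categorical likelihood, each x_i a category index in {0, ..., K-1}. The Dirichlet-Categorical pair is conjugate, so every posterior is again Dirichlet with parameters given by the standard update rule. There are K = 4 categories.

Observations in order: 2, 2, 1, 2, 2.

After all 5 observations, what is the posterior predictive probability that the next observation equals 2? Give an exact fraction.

obs 1: x=2 → posterior Dirichlet(11/3, 7/3, 6, 7)
obs 2: x=2 → posterior Dirichlet(11/3, 7/3, 7, 7)
obs 3: x=1 → posterior Dirichlet(11/3, 10/3, 7, 7)
obs 4: x=2 → posterior Dirichlet(11/3, 10/3, 8, 7)
obs 5: x=2 → posterior Dirichlet(11/3, 10/3, 9, 7)

9/23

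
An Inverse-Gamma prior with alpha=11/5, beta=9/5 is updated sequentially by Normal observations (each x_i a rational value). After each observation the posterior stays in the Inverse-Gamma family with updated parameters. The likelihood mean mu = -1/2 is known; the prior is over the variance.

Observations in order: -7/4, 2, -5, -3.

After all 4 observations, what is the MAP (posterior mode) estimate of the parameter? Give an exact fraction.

obs 1: x=-7/4 → posterior Inverse-Gamma(27/10, 413/160)
obs 2: x=2 → posterior Inverse-Gamma(16/5, 913/160)
obs 3: x=-5 → posterior Inverse-Gamma(37/10, 2533/160)
obs 4: x=-3 → posterior Inverse-Gamma(21/5, 3033/160)

3033/832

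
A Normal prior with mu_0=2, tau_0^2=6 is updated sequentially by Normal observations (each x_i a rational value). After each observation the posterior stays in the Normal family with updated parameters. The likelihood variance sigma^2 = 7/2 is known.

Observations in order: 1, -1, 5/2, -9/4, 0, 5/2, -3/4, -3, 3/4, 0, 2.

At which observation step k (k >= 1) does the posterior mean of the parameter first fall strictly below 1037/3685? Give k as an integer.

obs 1: x=1 → posterior Normal(26/19, 42/19)
obs 2: x=-1 → posterior Normal(14/31, 42/31)
obs 3: x=5/2 → posterior Normal(44/43, 42/43)
obs 4: x=-9/4 → posterior Normal(17/55, 42/55)
obs 5: x=0 → posterior Normal(17/67, 42/67)
obs 6: x=5/2 → posterior Normal(47/79, 42/79)
obs 7: x=-3/4 → posterior Normal(38/91, 6/13)
obs 8: x=-3 → posterior Normal(2/103, 42/103)
obs 9: x=3/4 → posterior Normal(11/115, 42/115)
obs 10: x=0 → posterior Normal(11/127, 42/127)
obs 11: x=2 → posterior Normal(35/139, 42/139)

k = 5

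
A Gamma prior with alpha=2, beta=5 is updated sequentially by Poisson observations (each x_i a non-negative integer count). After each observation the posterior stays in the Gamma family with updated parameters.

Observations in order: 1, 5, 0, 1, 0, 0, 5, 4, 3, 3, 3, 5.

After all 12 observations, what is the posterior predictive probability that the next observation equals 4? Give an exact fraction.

15497981387707258124049675715965625913977745/193517478553470072816186940603904793061097472

obs 1: x=1 → posterior Gamma(3, 6)
obs 2: x=5 → posterior Gamma(8, 7)
obs 3: x=0 → posterior Gamma(8, 8)
obs 4: x=1 → posterior Gamma(9, 9)
obs 5: x=0 → posterior Gamma(9, 10)
obs 6: x=0 → posterior Gamma(9, 11)
obs 7: x=5 → posterior Gamma(14, 12)
obs 8: x=4 → posterior Gamma(18, 13)
obs 9: x=3 → posterior Gamma(21, 14)
obs 10: x=3 → posterior Gamma(24, 15)
obs 11: x=3 → posterior Gamma(27, 16)
obs 12: x=5 → posterior Gamma(32, 17)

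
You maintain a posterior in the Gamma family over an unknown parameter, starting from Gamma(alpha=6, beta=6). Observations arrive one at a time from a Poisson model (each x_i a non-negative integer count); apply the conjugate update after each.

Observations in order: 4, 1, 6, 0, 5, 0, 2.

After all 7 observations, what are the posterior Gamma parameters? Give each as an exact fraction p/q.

alpha=24, beta=13

obs 1: x=4 → posterior Gamma(10, 7)
obs 2: x=1 → posterior Gamma(11, 8)
obs 3: x=6 → posterior Gamma(17, 9)
obs 4: x=0 → posterior Gamma(17, 10)
obs 5: x=5 → posterior Gamma(22, 11)
obs 6: x=0 → posterior Gamma(22, 12)
obs 7: x=2 → posterior Gamma(24, 13)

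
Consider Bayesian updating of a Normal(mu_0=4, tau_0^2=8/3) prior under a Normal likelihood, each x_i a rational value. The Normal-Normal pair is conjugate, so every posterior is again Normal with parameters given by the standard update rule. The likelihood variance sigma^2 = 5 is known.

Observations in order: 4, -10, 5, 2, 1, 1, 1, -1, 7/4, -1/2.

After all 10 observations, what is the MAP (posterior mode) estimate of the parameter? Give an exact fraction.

94/95

obs 1: x=4 → posterior Normal(4, 40/23)
obs 2: x=-10 → posterior Normal(12/31, 40/31)
obs 3: x=5 → posterior Normal(4/3, 40/39)
obs 4: x=2 → posterior Normal(68/47, 40/47)
obs 5: x=1 → posterior Normal(76/55, 8/11)
obs 6: x=1 → posterior Normal(4/3, 40/63)
obs 7: x=1 → posterior Normal(92/71, 40/71)
obs 8: x=-1 → posterior Normal(84/79, 40/79)
obs 9: x=7/4 → posterior Normal(98/87, 40/87)
obs 10: x=-1/2 → posterior Normal(94/95, 8/19)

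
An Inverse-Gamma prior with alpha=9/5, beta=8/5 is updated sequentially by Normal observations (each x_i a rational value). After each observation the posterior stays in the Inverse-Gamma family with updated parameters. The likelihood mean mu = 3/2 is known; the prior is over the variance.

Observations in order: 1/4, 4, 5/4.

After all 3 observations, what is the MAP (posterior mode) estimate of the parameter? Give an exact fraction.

443/344

obs 1: x=1/4 → posterior Inverse-Gamma(23/10, 381/160)
obs 2: x=4 → posterior Inverse-Gamma(14/5, 881/160)
obs 3: x=5/4 → posterior Inverse-Gamma(33/10, 443/80)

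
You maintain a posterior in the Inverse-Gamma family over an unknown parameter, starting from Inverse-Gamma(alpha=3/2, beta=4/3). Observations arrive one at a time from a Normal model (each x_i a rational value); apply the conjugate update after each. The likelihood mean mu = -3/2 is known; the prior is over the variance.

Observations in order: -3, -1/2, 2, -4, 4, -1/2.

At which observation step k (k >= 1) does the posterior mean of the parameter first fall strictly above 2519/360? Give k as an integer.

obs 1: x=-3 → posterior Inverse-Gamma(2, 59/24)
obs 2: x=-1/2 → posterior Inverse-Gamma(5/2, 71/24)
obs 3: x=2 → posterior Inverse-Gamma(3, 109/12)
obs 4: x=-4 → posterior Inverse-Gamma(7/2, 293/24)
obs 5: x=4 → posterior Inverse-Gamma(4, 82/3)
obs 6: x=-1/2 → posterior Inverse-Gamma(9/2, 167/6)

k = 5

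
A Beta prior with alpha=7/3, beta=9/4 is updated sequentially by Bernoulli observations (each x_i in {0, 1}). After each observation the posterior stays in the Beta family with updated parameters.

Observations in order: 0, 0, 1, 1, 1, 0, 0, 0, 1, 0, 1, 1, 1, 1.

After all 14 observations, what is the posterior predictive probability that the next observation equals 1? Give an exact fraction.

124/223

obs 1: x=0 → posterior Beta(7/3, 13/4)
obs 2: x=0 → posterior Beta(7/3, 17/4)
obs 3: x=1 → posterior Beta(10/3, 17/4)
obs 4: x=1 → posterior Beta(13/3, 17/4)
obs 5: x=1 → posterior Beta(16/3, 17/4)
obs 6: x=0 → posterior Beta(16/3, 21/4)
obs 7: x=0 → posterior Beta(16/3, 25/4)
obs 8: x=0 → posterior Beta(16/3, 29/4)
obs 9: x=1 → posterior Beta(19/3, 29/4)
obs 10: x=0 → posterior Beta(19/3, 33/4)
obs 11: x=1 → posterior Beta(22/3, 33/4)
obs 12: x=1 → posterior Beta(25/3, 33/4)
obs 13: x=1 → posterior Beta(28/3, 33/4)
obs 14: x=1 → posterior Beta(31/3, 33/4)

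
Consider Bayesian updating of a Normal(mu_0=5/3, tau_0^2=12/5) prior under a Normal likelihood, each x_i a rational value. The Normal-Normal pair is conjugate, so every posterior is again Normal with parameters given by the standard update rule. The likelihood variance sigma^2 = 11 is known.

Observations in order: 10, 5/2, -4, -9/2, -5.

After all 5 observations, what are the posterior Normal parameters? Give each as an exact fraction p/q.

obs 1: x=10 → posterior Normal(635/201, 132/67)
obs 2: x=5/2 → posterior Normal(725/237, 132/79)
obs 3: x=-4 → posterior Normal(83/39, 132/91)
obs 4: x=-9/2 → posterior Normal(419/309, 132/103)
obs 5: x=-5 → posterior Normal(239/345, 132/115)

mu_0=239/345, tau_0^2=132/115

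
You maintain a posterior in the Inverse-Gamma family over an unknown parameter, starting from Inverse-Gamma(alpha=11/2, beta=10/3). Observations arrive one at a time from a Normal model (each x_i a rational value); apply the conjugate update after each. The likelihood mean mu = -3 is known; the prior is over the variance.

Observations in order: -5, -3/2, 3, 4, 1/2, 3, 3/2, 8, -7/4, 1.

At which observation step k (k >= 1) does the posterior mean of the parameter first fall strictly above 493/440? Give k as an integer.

k = 2

obs 1: x=-5 → posterior Inverse-Gamma(6, 16/3)
obs 2: x=-3/2 → posterior Inverse-Gamma(13/2, 155/24)
obs 3: x=3 → posterior Inverse-Gamma(7, 587/24)
obs 4: x=4 → posterior Inverse-Gamma(15/2, 1175/24)
obs 5: x=1/2 → posterior Inverse-Gamma(8, 661/12)
obs 6: x=3 → posterior Inverse-Gamma(17/2, 877/12)
obs 7: x=3/2 → posterior Inverse-Gamma(9, 1997/24)
obs 8: x=8 → posterior Inverse-Gamma(19/2, 3449/24)
obs 9: x=-7/4 → posterior Inverse-Gamma(10, 13871/96)
obs 10: x=1 → posterior Inverse-Gamma(21/2, 14639/96)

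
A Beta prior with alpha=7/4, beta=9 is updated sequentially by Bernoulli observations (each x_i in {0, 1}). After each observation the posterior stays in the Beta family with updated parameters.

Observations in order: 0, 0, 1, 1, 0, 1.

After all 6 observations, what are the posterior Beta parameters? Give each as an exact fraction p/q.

obs 1: x=0 → posterior Beta(7/4, 10)
obs 2: x=0 → posterior Beta(7/4, 11)
obs 3: x=1 → posterior Beta(11/4, 11)
obs 4: x=1 → posterior Beta(15/4, 11)
obs 5: x=0 → posterior Beta(15/4, 12)
obs 6: x=1 → posterior Beta(19/4, 12)

alpha=19/4, beta=12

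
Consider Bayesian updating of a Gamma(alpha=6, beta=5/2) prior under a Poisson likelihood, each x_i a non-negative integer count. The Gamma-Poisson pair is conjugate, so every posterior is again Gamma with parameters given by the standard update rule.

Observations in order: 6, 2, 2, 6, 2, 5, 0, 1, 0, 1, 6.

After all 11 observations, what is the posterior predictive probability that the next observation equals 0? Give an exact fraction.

obs 1: x=6 → posterior Gamma(12, 7/2)
obs 2: x=2 → posterior Gamma(14, 9/2)
obs 3: x=2 → posterior Gamma(16, 11/2)
obs 4: x=6 → posterior Gamma(22, 13/2)
obs 5: x=2 → posterior Gamma(24, 15/2)
obs 6: x=5 → posterior Gamma(29, 17/2)
obs 7: x=0 → posterior Gamma(29, 19/2)
obs 8: x=1 → posterior Gamma(30, 21/2)
obs 9: x=0 → posterior Gamma(30, 23/2)
obs 10: x=1 → posterior Gamma(31, 25/2)
obs 11: x=6 → posterior Gamma(37, 27/2)

91297581665113611259115979754590511595360241199911147/1284475787728524720826927656893473276744000042113841709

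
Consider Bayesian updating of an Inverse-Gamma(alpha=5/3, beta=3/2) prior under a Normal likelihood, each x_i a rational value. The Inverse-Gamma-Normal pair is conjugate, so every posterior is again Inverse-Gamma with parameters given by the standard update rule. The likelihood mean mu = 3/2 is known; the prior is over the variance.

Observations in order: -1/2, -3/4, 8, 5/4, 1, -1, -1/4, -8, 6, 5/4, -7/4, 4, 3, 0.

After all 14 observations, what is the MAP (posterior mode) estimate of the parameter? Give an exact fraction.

obs 1: x=-1/2 → posterior Inverse-Gamma(13/6, 7/2)
obs 2: x=-3/4 → posterior Inverse-Gamma(8/3, 193/32)
obs 3: x=8 → posterior Inverse-Gamma(19/6, 869/32)
obs 4: x=5/4 → posterior Inverse-Gamma(11/3, 435/16)
obs 5: x=1 → posterior Inverse-Gamma(25/6, 437/16)
obs 6: x=-1 → posterior Inverse-Gamma(14/3, 487/16)
obs 7: x=-1/4 → posterior Inverse-Gamma(31/6, 1023/32)
obs 8: x=-8 → posterior Inverse-Gamma(17/3, 2467/32)
obs 9: x=6 → posterior Inverse-Gamma(37/6, 2791/32)
obs 10: x=5/4 → posterior Inverse-Gamma(20/3, 349/4)
obs 11: x=-7/4 → posterior Inverse-Gamma(43/6, 2961/32)
obs 12: x=4 → posterior Inverse-Gamma(23/3, 3061/32)
obs 13: x=3 → posterior Inverse-Gamma(49/6, 3097/32)
obs 14: x=0 → posterior Inverse-Gamma(26/3, 3133/32)

9399/928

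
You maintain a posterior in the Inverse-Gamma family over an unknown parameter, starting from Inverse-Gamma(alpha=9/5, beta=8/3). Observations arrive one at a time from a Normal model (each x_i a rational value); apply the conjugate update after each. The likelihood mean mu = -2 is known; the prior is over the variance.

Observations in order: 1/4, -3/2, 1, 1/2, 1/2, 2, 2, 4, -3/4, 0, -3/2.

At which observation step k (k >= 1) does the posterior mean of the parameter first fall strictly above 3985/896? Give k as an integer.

obs 1: x=1/4 → posterior Inverse-Gamma(23/10, 499/96)
obs 2: x=-3/2 → posterior Inverse-Gamma(14/5, 511/96)
obs 3: x=1 → posterior Inverse-Gamma(33/10, 943/96)
obs 4: x=1/2 → posterior Inverse-Gamma(19/5, 1243/96)
obs 5: x=1/2 → posterior Inverse-Gamma(43/10, 1543/96)
obs 6: x=2 → posterior Inverse-Gamma(24/5, 2311/96)
obs 7: x=2 → posterior Inverse-Gamma(53/10, 3079/96)
obs 8: x=4 → posterior Inverse-Gamma(29/5, 4807/96)
obs 9: x=-3/4 → posterior Inverse-Gamma(63/10, 2441/48)
obs 10: x=0 → posterior Inverse-Gamma(34/5, 2537/48)
obs 11: x=-3/2 → posterior Inverse-Gamma(73/10, 2543/48)

k = 4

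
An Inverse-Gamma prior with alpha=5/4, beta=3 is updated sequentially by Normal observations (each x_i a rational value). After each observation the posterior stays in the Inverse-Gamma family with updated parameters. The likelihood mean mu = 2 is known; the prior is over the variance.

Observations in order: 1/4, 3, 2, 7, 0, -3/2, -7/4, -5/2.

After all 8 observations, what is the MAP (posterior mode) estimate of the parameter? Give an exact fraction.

137/20

obs 1: x=1/4 → posterior Inverse-Gamma(7/4, 145/32)
obs 2: x=3 → posterior Inverse-Gamma(9/4, 161/32)
obs 3: x=2 → posterior Inverse-Gamma(11/4, 161/32)
obs 4: x=7 → posterior Inverse-Gamma(13/4, 561/32)
obs 5: x=0 → posterior Inverse-Gamma(15/4, 625/32)
obs 6: x=-3/2 → posterior Inverse-Gamma(17/4, 821/32)
obs 7: x=-7/4 → posterior Inverse-Gamma(19/4, 523/16)
obs 8: x=-5/2 → posterior Inverse-Gamma(21/4, 685/16)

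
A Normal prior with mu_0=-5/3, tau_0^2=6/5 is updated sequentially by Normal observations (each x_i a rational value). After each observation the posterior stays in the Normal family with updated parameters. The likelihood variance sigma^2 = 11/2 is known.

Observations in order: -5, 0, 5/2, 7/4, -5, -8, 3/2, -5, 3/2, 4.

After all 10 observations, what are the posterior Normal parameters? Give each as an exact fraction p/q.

mu_0=-698/525, tau_0^2=66/175

obs 1: x=-5 → posterior Normal(-455/201, 66/67)
obs 2: x=0 → posterior Normal(-455/237, 66/79)
obs 3: x=5/2 → posterior Normal(-365/273, 66/91)
obs 4: x=7/4 → posterior Normal(-302/309, 66/103)
obs 5: x=-5 → posterior Normal(-482/345, 66/115)
obs 6: x=-8 → posterior Normal(-770/381, 66/127)
obs 7: x=3/2 → posterior Normal(-716/417, 66/139)
obs 8: x=-5 → posterior Normal(-896/453, 66/151)
obs 9: x=3/2 → posterior Normal(-842/489, 66/163)
obs 10: x=4 → posterior Normal(-698/525, 66/175)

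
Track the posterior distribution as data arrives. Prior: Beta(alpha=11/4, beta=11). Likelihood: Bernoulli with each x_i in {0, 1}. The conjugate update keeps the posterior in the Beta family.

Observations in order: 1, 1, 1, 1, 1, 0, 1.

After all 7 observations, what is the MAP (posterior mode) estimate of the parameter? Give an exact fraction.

31/75

obs 1: x=1 → posterior Beta(15/4, 11)
obs 2: x=1 → posterior Beta(19/4, 11)
obs 3: x=1 → posterior Beta(23/4, 11)
obs 4: x=1 → posterior Beta(27/4, 11)
obs 5: x=1 → posterior Beta(31/4, 11)
obs 6: x=0 → posterior Beta(31/4, 12)
obs 7: x=1 → posterior Beta(35/4, 12)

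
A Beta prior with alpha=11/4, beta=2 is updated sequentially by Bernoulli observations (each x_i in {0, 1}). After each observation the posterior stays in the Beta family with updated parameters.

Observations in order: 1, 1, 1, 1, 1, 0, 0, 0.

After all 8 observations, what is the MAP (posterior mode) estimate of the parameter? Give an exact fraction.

27/43

obs 1: x=1 → posterior Beta(15/4, 2)
obs 2: x=1 → posterior Beta(19/4, 2)
obs 3: x=1 → posterior Beta(23/4, 2)
obs 4: x=1 → posterior Beta(27/4, 2)
obs 5: x=1 → posterior Beta(31/4, 2)
obs 6: x=0 → posterior Beta(31/4, 3)
obs 7: x=0 → posterior Beta(31/4, 4)
obs 8: x=0 → posterior Beta(31/4, 5)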